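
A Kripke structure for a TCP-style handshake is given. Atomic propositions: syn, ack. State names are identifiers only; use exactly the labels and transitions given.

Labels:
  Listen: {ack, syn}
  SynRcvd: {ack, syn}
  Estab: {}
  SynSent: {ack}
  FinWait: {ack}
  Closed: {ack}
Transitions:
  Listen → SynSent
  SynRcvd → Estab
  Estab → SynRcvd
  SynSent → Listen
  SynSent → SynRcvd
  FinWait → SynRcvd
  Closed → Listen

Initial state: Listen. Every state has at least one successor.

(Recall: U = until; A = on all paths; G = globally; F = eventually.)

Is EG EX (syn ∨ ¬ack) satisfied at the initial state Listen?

Does not hold

States satisfying EX (syn ∨ ¬ack): {SynRcvd, Estab, SynSent, FinWait, Closed}.
States satisfying EG EX (syn ∨ ¬ack): {SynRcvd, Estab, SynSent, FinWait}.
No suitable path/successor from Listen witnesses the formula.
Listen ∉ Sat(EG EX (syn ∨ ¬ack)).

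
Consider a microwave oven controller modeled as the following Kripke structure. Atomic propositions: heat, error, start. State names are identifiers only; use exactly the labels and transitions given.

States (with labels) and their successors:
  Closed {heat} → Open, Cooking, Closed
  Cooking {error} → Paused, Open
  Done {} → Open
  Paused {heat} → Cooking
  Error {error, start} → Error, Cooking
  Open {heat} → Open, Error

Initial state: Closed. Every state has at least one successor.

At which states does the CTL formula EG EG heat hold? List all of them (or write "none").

{Closed, Open}

States satisfying EG heat: {Closed, Open}.
States satisfying EG EG heat: {Closed, Open}.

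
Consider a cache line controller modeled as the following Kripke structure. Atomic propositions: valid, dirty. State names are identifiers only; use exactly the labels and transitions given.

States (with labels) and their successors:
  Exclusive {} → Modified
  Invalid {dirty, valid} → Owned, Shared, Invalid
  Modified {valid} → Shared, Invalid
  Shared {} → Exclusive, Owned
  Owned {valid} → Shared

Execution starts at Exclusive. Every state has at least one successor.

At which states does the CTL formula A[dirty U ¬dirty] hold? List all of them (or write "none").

{Exclusive, Modified, Shared, Owned}

States satisfying dirty: {Invalid}.
States satisfying ¬dirty: {Exclusive, Modified, Shared, Owned}.
States satisfying A[dirty U ¬dirty]: {Exclusive, Modified, Shared, Owned}.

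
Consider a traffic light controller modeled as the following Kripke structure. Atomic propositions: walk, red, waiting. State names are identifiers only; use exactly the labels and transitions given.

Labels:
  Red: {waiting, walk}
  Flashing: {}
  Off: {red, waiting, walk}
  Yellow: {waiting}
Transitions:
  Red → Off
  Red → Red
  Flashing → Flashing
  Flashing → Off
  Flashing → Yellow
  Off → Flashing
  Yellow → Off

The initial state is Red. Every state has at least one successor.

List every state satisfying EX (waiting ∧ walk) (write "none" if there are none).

{Red, Flashing, Yellow}

States satisfying waiting ∧ walk: {Red, Off}.
States satisfying EX (waiting ∧ walk): {Red, Flashing, Yellow}.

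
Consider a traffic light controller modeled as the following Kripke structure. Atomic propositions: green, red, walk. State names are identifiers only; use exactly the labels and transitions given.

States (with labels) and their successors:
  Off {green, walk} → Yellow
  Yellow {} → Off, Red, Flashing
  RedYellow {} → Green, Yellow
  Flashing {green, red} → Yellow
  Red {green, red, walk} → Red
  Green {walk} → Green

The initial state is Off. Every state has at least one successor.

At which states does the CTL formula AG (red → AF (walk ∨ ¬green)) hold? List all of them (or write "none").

States satisfying red → AF (walk ∨ ¬green): {Off, Yellow, RedYellow, Flashing, Red, Green}.
States satisfying AG (red → AF (walk ∨ ¬green)): {Off, Yellow, RedYellow, Flashing, Red, Green}.

{Off, Yellow, RedYellow, Flashing, Red, Green}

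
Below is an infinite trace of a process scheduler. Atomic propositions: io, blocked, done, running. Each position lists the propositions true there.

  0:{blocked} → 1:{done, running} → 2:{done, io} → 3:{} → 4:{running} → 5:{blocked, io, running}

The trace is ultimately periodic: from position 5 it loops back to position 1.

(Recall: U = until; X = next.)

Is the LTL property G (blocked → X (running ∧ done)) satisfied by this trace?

blocked → X (running ∧ done) holds at every position 0..5, and those are all positions ever visited, so G (blocked → X (running ∧ done)) holds.
Positions where blocked holds: 0, 5.
Check X (running ∧ done) at each: 0→ok, 5→ok.

Yes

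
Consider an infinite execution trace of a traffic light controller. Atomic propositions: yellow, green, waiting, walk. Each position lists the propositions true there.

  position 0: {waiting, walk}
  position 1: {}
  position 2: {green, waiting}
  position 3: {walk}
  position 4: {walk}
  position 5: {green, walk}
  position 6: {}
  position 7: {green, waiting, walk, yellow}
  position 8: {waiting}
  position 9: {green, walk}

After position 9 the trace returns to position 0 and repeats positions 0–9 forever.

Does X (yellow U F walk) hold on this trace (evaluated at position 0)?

Yes

The position after 0 is 1; yellow U F walk is true there.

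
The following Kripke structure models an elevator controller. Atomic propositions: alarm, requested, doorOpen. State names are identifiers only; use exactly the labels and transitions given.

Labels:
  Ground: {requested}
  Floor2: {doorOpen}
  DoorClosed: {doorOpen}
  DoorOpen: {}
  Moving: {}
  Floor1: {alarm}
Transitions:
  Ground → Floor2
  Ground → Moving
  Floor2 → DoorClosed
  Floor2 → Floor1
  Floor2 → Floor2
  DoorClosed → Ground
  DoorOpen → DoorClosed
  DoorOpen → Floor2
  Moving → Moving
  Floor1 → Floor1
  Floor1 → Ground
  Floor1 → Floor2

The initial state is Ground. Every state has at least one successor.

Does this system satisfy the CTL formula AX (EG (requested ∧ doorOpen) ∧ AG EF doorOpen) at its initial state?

States satisfying EG (requested ∧ doorOpen) ∧ AG EF doorOpen: ∅.
States satisfying AX (EG (requested ∧ doorOpen) ∧ AG EF doorOpen): ∅.
Ground ∉ Sat(AX (EG (requested ∧ doorOpen) ∧ AG EF doorOpen)).

Does not hold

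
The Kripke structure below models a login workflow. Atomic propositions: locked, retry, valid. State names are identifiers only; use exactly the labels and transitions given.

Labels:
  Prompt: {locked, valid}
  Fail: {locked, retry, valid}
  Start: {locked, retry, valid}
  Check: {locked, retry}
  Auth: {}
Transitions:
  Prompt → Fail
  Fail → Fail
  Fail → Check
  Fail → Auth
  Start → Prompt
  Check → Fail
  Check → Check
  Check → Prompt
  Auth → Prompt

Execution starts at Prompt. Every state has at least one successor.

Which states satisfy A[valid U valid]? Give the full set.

States satisfying valid: {Prompt, Fail, Start}.
States satisfying A[valid U valid]: {Prompt, Fail, Start}.

{Prompt, Fail, Start}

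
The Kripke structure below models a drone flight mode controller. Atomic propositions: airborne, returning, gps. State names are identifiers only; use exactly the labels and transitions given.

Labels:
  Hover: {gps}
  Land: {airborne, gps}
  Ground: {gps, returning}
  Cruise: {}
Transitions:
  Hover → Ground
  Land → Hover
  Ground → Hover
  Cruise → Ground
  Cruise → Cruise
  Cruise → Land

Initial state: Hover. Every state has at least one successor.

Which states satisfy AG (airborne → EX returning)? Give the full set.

{Hover, Ground}

States satisfying airborne → EX returning: {Hover, Ground, Cruise}.
States satisfying AG (airborne → EX returning): {Hover, Ground}.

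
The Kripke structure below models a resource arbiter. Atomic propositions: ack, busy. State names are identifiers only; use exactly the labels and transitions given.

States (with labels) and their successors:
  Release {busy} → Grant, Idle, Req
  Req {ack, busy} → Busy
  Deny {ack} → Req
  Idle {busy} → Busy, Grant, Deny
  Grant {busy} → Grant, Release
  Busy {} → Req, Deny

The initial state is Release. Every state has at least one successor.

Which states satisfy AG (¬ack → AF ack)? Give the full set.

States satisfying ¬ack → AF ack: {Req, Deny, Busy}.
States satisfying AG (¬ack → AF ack): {Req, Deny, Busy}.

{Req, Deny, Busy}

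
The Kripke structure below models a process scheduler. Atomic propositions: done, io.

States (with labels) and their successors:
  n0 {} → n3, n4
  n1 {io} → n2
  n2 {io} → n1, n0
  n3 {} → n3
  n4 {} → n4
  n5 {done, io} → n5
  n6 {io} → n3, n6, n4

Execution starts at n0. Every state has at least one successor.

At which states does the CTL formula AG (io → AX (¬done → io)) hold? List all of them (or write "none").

States satisfying io → AX (¬done → io): {n0, n1, n3, n4, n5}.
States satisfying AG (io → AX (¬done → io)): {n0, n3, n4, n5}.

{n0, n3, n4, n5}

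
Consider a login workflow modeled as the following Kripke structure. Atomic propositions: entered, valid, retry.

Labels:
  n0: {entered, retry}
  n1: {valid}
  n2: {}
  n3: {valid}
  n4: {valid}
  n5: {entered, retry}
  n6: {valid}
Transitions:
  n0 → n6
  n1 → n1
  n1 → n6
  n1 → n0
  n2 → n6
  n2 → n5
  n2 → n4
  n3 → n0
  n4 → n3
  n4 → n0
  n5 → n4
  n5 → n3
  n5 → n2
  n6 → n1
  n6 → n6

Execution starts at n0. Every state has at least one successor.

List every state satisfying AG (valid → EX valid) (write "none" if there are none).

{n0, n1, n6}

States satisfying valid → EX valid: {n0, n1, n2, n4, n5, n6}.
States satisfying AG (valid → EX valid): {n0, n1, n6}.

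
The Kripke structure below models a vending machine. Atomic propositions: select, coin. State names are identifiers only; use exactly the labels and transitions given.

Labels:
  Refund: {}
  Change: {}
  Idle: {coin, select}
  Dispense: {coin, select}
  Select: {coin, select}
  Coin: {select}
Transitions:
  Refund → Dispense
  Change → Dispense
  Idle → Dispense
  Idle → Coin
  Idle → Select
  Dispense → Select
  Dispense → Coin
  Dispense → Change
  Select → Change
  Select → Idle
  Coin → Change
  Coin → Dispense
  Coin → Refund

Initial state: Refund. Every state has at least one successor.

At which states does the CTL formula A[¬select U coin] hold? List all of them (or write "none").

{Refund, Change, Idle, Dispense, Select}

States satisfying ¬select: {Refund, Change}.
States satisfying coin: {Idle, Dispense, Select}.
States satisfying A[¬select U coin]: {Refund, Change, Idle, Dispense, Select}.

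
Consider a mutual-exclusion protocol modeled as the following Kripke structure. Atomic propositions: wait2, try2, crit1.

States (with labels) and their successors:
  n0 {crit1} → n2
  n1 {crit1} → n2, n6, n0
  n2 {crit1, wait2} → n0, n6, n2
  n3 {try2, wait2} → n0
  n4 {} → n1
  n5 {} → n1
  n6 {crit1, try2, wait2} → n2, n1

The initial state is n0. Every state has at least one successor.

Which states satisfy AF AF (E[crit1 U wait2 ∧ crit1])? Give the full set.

States satisfying AF (E[crit1 U wait2 ∧ crit1]): {n0, n1, n2, n3, n4, n5, n6}.
States satisfying AF AF (E[crit1 U wait2 ∧ crit1]): {n0, n1, n2, n3, n4, n5, n6}.

{n0, n1, n2, n3, n4, n5, n6}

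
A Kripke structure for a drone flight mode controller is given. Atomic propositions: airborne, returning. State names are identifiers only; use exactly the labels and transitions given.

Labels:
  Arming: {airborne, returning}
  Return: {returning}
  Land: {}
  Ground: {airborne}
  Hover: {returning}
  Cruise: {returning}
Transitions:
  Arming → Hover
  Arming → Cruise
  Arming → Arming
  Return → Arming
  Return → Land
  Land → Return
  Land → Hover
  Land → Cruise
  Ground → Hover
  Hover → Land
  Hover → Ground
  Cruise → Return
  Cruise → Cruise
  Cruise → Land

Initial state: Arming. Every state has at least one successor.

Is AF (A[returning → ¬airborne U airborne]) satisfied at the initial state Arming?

Satisfied

States satisfying A[returning → ¬airborne U airborne]: {Arming, Ground}.
States satisfying AF (A[returning → ¬airborne U airborne]): {Arming, Ground}.
Arming ∈ Sat(AF (A[returning → ¬airborne U airborne])).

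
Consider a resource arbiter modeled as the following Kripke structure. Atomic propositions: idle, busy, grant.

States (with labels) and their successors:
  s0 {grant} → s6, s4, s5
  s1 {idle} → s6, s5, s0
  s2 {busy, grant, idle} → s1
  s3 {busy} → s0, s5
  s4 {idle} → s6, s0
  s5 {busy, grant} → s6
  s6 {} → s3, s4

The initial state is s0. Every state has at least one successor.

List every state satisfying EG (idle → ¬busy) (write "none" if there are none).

{s0, s1, s3, s4, s5, s6}

States satisfying idle → ¬busy: {s0, s1, s3, s4, s5, s6}.
States satisfying EG (idle → ¬busy): {s0, s1, s3, s4, s5, s6}.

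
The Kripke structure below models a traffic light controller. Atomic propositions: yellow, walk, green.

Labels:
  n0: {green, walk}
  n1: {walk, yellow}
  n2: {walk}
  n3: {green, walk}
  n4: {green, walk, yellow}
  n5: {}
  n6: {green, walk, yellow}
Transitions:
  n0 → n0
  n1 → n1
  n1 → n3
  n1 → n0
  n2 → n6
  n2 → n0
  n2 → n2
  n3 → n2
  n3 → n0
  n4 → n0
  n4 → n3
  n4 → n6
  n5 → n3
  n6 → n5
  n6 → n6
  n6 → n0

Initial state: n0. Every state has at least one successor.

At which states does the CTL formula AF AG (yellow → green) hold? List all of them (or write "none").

States satisfying AG (yellow → green): {n0, n2, n3, n4, n5, n6}.
States satisfying AF AG (yellow → green): {n0, n2, n3, n4, n5, n6}.

{n0, n2, n3, n4, n5, n6}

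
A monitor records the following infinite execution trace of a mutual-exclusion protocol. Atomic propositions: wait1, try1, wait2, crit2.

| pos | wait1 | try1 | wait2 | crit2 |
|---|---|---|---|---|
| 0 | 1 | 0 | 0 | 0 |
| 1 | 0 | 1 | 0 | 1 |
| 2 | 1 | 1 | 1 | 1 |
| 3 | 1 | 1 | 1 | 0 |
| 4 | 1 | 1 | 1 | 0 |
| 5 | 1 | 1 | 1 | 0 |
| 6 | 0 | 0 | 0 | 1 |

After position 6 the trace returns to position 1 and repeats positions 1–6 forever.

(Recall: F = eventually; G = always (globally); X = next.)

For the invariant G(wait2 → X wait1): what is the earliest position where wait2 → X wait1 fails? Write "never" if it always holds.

5

Check wait2 → X wait1 at each position in order: 0 ✓, 1 ✓, 2 ✓, 3 ✓, 4 ✓.
At position 5 the labels are {try1, wait1, wait2} and the next position 6 has {crit2}, so wait2 → X wait1 is false there. This is the first violation.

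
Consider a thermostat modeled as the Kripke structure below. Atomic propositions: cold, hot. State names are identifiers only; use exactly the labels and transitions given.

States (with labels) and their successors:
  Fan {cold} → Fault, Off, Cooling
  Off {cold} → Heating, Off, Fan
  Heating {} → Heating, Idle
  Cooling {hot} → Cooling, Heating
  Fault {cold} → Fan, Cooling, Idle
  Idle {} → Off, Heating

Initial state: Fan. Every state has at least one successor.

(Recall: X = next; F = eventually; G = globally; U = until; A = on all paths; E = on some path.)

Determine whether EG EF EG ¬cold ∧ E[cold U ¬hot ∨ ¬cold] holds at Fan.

States satisfying EF EG ¬cold: {Fan, Off, Heating, Cooling, Fault, Idle}.
States satisfying EG EF EG ¬cold: {Fan, Off, Heating, Cooling, Fault, Idle}.
States satisfying cold: {Fan, Off, Fault}.
States satisfying ¬hot ∨ ¬cold: {Fan, Off, Heating, Cooling, Fault, Idle}.
States satisfying E[cold U ¬hot ∨ ¬cold]: {Fan, Off, Heating, Cooling, Fault, Idle}.
States satisfying EG EF EG ¬cold ∧ E[cold U ¬hot ∨ ¬cold]: {Fan, Off, Heating, Cooling, Fault, Idle}.
Fan ∈ Sat(EG EF EG ¬cold ∧ E[cold U ¬hot ∨ ¬cold]).

Yes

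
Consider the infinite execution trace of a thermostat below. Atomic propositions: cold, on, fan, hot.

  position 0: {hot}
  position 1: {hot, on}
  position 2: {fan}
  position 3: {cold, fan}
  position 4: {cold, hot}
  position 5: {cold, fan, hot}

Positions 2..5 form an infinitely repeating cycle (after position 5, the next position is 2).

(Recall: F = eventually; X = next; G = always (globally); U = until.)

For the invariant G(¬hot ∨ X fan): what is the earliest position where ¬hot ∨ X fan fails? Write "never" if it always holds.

At position 0 the labels are {hot} and the next position 1 has {hot, on}, so ¬hot ∨ X fan is false there. This is the first violation.

0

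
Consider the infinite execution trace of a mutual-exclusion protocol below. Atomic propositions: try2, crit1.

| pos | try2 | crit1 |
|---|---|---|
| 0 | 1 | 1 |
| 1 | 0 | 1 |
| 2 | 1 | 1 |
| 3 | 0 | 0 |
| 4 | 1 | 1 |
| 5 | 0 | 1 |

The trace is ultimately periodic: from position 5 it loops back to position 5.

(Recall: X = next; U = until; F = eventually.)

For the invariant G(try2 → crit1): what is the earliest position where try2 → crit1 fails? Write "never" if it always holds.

never

try2 → crit1 holds at every position 0..5, and those are all the positions the trace ever visits, so the invariant G(try2 → crit1) is never violated.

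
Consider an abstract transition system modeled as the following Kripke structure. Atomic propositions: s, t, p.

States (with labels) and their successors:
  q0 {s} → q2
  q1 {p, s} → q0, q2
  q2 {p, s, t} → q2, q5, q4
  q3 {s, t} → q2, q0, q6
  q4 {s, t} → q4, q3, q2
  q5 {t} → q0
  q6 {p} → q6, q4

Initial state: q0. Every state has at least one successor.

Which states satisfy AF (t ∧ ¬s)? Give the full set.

{q5}

States satisfying t ∧ ¬s: {q5}.
States satisfying AF (t ∧ ¬s): {q5}.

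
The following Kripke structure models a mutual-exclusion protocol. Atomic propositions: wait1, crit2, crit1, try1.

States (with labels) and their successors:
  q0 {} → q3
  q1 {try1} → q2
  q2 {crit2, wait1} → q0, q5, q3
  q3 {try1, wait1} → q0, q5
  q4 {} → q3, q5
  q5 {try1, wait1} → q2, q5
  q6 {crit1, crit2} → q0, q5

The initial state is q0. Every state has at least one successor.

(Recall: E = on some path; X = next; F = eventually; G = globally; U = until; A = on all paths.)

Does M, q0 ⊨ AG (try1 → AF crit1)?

States satisfying try1 → AF crit1: {q0, q2, q4, q6}.
States satisfying AG (try1 → AF crit1): ∅.
q3 is reachable from q0 and violates try1 → AF crit1, so AG fails at q0.
q0 ∉ Sat(AG (try1 → AF crit1)).

Does not hold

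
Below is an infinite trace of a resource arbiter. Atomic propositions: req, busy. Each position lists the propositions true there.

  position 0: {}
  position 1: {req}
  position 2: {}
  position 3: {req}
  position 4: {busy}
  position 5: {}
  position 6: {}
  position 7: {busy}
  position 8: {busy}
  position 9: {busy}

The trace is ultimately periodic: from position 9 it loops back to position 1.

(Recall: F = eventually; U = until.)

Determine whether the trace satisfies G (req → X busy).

req → X busy must hold at every position from 0 onward. It fails at position 1, so G (req → X busy) is false.
Positions where req holds: 1, 3.
Check X busy at each: 1→fails, 3→ok.

Violated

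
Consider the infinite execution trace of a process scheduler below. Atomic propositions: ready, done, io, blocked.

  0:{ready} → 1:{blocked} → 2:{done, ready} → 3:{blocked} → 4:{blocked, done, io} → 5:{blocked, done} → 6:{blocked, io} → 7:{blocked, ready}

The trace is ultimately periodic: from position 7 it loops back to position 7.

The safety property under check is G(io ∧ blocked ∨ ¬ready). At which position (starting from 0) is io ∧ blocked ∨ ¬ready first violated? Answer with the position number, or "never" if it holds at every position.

0

At position 0 the labels are {ready}, so io ∧ blocked ∨ ¬ready is false there. This is the first violation.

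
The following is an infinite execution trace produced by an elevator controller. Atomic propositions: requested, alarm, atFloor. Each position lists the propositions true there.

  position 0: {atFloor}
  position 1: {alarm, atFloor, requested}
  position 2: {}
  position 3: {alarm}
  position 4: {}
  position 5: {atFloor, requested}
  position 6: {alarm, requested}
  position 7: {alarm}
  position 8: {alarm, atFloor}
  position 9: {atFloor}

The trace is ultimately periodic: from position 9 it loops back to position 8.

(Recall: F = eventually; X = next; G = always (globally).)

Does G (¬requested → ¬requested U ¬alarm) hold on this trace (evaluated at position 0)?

¬requested → ¬requested U ¬alarm holds at every position 0..9, and those are all positions ever visited, so G (¬requested → ¬requested U ¬alarm) holds.
Positions where ¬requested holds: 0, 2, 3, 4, 7, 8, 9.
Check ¬requested U ¬alarm at each: 0→ok, 2→ok, 3→ok, 4→ok, 7→ok, 8→ok, 9→ok.

Satisfied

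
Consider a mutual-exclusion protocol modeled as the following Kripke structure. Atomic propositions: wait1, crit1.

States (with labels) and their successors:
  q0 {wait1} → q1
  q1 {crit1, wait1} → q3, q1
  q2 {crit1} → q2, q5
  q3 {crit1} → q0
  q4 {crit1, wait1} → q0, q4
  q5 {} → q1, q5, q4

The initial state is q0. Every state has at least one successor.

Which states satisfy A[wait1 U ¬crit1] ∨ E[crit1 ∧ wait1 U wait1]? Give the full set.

States satisfying wait1: {q0, q1, q4}.
States satisfying ¬crit1: {q0, q5}.
States satisfying A[wait1 U ¬crit1]: {q0, q5}.
States satisfying crit1 ∧ wait1: {q1, q4}.
States satisfying E[crit1 ∧ wait1 U wait1]: {q0, q1, q4}.
States satisfying A[wait1 U ¬crit1] ∨ E[crit1 ∧ wait1 U wait1]: {q0, q1, q4, q5}.

{q0, q1, q4, q5}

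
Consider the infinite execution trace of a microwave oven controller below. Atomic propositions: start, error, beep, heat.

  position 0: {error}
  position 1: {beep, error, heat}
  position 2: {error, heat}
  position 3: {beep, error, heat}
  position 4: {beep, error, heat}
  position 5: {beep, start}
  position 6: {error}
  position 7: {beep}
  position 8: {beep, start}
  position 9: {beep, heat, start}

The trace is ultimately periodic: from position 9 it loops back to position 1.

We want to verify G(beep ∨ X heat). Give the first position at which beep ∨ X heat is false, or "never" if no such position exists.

6

Check beep ∨ X heat at each position in order: 0 ✓, 1 ✓, 2 ✓, 3 ✓, 4 ✓, 5 ✓.
At position 6 the labels are {error} and the next position 7 has {beep}, so beep ∨ X heat is false there. This is the first violation.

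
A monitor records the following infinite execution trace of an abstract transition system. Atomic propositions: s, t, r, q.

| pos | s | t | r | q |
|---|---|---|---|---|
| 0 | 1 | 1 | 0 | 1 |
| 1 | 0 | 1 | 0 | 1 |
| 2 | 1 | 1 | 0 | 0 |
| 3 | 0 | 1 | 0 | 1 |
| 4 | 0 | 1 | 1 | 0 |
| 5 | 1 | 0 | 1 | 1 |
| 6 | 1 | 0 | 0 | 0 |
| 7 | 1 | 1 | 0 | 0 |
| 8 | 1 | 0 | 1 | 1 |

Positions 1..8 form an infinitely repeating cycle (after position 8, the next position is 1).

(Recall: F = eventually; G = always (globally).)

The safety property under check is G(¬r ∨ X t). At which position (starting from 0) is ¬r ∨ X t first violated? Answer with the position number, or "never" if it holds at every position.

Check ¬r ∨ X t at each position in order: 0 ✓, 1 ✓, 2 ✓, 3 ✓.
At position 4 the labels are {r, t} and the next position 5 has {q, r, s}, so ¬r ∨ X t is false there. This is the first violation.

4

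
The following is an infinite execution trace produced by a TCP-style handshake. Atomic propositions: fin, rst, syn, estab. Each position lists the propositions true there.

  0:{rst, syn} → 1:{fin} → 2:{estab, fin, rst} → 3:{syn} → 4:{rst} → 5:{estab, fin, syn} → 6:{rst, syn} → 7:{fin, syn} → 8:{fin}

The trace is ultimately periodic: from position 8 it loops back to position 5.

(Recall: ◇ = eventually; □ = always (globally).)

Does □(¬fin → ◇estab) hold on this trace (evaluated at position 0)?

¬fin → ◇estab holds at every position 0..8, and those are all positions ever visited, so □(¬fin → ◇estab) holds.
Positions where ¬fin holds: 0, 3, 4, 6.
Check ◇estab at each: 0→ok, 3→ok, 4→ok, 6→ok.

Holds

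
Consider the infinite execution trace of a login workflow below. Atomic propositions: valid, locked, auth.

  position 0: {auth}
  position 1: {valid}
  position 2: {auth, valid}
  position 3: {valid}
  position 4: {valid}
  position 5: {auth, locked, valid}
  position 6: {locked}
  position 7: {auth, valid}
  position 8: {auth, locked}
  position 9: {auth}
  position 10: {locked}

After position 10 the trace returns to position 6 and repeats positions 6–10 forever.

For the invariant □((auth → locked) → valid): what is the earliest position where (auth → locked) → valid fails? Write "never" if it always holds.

6

Check (auth → locked) → valid at each position in order: 0 ✓, 1 ✓, 2 ✓, 3 ✓, 4 ✓, 5 ✓.
At position 6 the labels are {locked}, so (auth → locked) → valid is false there. This is the first violation.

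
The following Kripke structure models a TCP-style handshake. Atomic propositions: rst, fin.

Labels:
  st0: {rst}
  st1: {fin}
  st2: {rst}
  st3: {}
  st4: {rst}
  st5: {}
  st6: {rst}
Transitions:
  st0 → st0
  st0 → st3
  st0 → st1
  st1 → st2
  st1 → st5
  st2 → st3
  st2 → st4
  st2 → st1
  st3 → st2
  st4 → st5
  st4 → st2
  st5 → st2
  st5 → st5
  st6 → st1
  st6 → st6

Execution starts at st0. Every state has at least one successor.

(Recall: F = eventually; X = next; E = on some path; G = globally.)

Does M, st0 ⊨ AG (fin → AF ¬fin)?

Yes

States satisfying fin → AF ¬fin: {st0, st1, st2, st3, st4, st5, st6}.
States satisfying AG (fin → AF ¬fin): {st0, st1, st2, st3, st4, st5, st6}.
Every state reachable from st0 satisfies fin → AF ¬fin.
st0 ∈ Sat(AG (fin → AF ¬fin)).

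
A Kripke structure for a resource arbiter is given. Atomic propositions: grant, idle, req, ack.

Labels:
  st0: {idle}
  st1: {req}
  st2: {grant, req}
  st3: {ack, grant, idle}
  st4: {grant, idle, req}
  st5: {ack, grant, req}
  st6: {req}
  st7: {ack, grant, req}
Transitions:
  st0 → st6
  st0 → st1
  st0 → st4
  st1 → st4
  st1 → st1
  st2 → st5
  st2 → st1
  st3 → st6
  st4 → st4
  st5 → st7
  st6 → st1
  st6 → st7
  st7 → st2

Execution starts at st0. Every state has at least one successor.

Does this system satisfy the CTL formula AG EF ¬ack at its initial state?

Satisfied

States satisfying EF ¬ack: {st0, st1, st2, st3, st4, st5, st6, st7}.
States satisfying AG EF ¬ack: {st0, st1, st2, st3, st4, st5, st6, st7}.
Every state reachable from st0 satisfies EF ¬ack.
st0 ∈ Sat(AG EF ¬ack).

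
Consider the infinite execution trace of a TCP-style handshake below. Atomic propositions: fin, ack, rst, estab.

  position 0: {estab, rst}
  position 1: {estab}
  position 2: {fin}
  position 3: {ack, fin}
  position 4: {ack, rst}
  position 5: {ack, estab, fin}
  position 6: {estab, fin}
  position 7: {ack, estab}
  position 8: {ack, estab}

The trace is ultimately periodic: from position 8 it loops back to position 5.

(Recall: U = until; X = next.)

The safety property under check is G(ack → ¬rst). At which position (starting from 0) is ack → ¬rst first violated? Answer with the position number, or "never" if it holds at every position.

Check ack → ¬rst at each position in order: 0 ✓, 1 ✓, 2 ✓, 3 ✓.
At position 4 the labels are {ack, rst}, so ack → ¬rst is false there. This is the first violation.

4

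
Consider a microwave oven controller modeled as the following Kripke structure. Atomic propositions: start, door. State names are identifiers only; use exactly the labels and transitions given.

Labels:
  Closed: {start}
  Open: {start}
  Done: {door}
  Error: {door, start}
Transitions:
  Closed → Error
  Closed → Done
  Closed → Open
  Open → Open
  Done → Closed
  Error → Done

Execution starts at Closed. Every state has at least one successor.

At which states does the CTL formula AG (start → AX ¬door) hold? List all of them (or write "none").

States satisfying start → AX ¬door: {Open, Done}.
States satisfying AG (start → AX ¬door): {Open}.

{Open}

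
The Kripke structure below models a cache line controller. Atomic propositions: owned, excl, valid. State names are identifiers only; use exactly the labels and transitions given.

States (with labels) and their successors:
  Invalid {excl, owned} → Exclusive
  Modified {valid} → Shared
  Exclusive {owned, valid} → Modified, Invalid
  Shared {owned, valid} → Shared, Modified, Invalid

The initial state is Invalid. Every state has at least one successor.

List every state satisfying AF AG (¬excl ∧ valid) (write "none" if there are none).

States satisfying AG (¬excl ∧ valid): ∅.
States satisfying AF AG (¬excl ∧ valid): ∅.

none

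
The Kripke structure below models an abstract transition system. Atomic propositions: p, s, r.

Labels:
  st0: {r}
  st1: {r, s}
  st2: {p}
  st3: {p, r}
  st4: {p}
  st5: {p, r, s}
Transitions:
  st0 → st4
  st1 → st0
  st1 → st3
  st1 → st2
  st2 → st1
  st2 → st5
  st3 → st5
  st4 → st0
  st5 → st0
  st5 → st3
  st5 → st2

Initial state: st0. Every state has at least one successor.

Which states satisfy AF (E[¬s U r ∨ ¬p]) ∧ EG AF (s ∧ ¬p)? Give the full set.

States satisfying E[¬s U r ∨ ¬p]: {st0, st1, st2, st3, st4, st5}.
States satisfying AF (E[¬s U r ∨ ¬p]): {st0, st1, st2, st3, st4, st5}.
States satisfying AF (s ∧ ¬p): {st1}.
States satisfying EG AF (s ∧ ¬p): ∅.
States satisfying AF (E[¬s U r ∨ ¬p]) ∧ EG AF (s ∧ ¬p): ∅.

none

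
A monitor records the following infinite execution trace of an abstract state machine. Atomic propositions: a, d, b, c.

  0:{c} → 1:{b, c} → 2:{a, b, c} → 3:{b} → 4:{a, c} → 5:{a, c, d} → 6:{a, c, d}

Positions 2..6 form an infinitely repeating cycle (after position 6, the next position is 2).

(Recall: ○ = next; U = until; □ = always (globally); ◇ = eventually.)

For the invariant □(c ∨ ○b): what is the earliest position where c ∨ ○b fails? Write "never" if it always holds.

3

Check c ∨ ○b at each position in order: 0 ✓, 1 ✓, 2 ✓.
At position 3 the labels are {b} and the next position 4 has {a, c}, so c ∨ ○b is false there. This is the first violation.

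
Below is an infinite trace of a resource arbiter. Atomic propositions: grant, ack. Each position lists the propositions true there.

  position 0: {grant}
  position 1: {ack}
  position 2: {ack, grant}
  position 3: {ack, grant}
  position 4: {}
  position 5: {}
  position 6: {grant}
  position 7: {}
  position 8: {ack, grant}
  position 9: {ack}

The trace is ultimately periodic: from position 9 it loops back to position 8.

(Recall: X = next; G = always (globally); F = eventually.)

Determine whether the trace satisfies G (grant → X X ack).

Violated

grant → X X ack must hold at every position from 0 onward. It fails at position 2, so G (grant → X X ack) is false.
Positions where grant holds: 0, 2, 3, 6, 8.
Check X X ack at each: 0→ok, 2→fails, 3→fails, 6→ok, 8→ok.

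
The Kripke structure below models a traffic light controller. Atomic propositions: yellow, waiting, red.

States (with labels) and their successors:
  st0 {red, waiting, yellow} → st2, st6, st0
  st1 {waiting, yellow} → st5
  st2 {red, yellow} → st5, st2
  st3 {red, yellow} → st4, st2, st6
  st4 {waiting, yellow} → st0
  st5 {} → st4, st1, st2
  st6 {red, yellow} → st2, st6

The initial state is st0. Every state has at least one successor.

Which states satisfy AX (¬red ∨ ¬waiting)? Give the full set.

{st1, st2, st3, st5, st6}

States satisfying ¬red ∨ ¬waiting: {st1, st2, st3, st4, st5, st6}.
States satisfying AX (¬red ∨ ¬waiting): {st1, st2, st3, st5, st6}.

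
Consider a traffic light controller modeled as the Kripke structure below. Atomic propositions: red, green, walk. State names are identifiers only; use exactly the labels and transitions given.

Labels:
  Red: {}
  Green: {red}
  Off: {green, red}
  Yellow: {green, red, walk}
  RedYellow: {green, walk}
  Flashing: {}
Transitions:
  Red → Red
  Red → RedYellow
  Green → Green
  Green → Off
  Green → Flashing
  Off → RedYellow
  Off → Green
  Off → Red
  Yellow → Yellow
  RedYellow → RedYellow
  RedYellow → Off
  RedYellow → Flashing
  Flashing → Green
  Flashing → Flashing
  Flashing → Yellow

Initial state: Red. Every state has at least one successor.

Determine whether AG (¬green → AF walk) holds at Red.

States satisfying ¬green → AF walk: {Off, Yellow, RedYellow}.
States satisfying AG (¬green → AF walk): {Yellow}.
Flashing is reachable from Red and violates ¬green → AF walk, so AG fails at Red.
Red ∉ Sat(AG (¬green → AF walk)).

Violated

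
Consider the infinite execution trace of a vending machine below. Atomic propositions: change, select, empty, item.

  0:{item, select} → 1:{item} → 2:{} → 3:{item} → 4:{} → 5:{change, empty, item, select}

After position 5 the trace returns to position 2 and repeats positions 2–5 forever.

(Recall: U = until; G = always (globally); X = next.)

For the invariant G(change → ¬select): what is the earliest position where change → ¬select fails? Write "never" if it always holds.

5

Check change → ¬select at each position in order: 0 ✓, 1 ✓, 2 ✓, 3 ✓, 4 ✓.
At position 5 the labels are {change, empty, item, select}, so change → ¬select is false there. This is the first violation.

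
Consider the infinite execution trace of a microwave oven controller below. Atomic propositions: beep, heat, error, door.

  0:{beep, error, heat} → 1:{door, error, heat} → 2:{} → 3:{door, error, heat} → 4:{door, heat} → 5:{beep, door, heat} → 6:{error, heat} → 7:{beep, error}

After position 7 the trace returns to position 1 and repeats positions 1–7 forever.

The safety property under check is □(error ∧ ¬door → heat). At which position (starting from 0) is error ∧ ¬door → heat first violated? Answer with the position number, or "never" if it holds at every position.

7

Check error ∧ ¬door → heat at each position in order: 0 ✓, 1 ✓, 2 ✓, 3 ✓, 4 ✓, 5 ✓, 6 ✓.
At position 7 the labels are {beep, error}, so error ∧ ¬door → heat is false there. This is the first violation.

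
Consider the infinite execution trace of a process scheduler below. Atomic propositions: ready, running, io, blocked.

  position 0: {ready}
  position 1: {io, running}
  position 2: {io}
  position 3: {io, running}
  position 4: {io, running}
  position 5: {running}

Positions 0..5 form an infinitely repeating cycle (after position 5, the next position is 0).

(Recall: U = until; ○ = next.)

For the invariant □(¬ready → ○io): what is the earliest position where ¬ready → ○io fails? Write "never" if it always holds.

4

Check ¬ready → ○io at each position in order: 0 ✓, 1 ✓, 2 ✓, 3 ✓.
At position 4 the labels are {io, running} and the next position 5 has {running}, so ¬ready → ○io is false there. This is the first violation.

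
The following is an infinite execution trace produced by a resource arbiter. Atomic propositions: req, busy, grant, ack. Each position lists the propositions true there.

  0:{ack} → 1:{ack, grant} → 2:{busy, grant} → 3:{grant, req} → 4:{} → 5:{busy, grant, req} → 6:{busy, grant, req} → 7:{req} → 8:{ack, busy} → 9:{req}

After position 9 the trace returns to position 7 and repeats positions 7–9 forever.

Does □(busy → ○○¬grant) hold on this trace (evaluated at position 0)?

Yes

busy → ○○¬grant holds at every position 0..9, and those are all positions ever visited, so □(busy → ○○¬grant) holds.
Positions where busy holds: 2, 5, 6, 8.
Check ○○¬grant at each: 2→ok, 5→ok, 6→ok, 8→ok.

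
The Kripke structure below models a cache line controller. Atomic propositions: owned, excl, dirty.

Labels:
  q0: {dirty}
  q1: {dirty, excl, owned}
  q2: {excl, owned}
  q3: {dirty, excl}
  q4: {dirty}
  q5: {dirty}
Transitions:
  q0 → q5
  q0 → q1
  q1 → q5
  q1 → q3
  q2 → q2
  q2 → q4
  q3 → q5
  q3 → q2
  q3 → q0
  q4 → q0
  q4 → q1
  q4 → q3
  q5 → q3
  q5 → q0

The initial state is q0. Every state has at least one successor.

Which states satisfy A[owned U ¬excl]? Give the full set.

States satisfying owned: {q1, q2}.
States satisfying ¬excl: {q0, q4, q5}.
States satisfying A[owned U ¬excl]: {q0, q4, q5}.

{q0, q4, q5}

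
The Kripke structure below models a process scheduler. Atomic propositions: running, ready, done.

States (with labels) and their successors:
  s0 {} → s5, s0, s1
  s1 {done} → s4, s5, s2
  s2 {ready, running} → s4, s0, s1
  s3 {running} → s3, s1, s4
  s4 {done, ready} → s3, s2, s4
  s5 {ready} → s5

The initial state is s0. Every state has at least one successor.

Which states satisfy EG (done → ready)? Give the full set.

States satisfying done → ready: {s0, s2, s3, s4, s5}.
States satisfying EG (done → ready): {s0, s2, s3, s4, s5}.

{s0, s2, s3, s4, s5}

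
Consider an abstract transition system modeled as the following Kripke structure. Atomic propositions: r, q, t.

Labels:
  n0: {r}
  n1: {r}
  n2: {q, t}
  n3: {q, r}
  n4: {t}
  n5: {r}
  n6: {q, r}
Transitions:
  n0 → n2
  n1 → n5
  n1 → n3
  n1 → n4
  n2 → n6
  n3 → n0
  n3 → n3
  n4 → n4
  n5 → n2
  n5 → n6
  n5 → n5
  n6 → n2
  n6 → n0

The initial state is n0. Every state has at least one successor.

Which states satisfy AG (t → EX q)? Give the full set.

States satisfying t → EX q: {n0, n1, n2, n3, n5, n6}.
States satisfying AG (t → EX q): {n0, n2, n3, n5, n6}.

{n0, n2, n3, n5, n6}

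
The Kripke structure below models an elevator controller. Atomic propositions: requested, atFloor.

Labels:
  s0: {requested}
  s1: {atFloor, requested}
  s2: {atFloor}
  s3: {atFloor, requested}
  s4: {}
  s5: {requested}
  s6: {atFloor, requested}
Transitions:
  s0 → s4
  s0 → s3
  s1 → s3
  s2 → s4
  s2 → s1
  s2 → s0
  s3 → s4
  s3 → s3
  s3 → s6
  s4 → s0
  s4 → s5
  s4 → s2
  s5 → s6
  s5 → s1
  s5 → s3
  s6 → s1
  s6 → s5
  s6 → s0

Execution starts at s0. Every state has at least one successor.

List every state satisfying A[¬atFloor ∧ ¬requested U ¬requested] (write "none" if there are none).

{s2, s4}

States satisfying ¬atFloor ∧ ¬requested: {s4}.
States satisfying ¬requested: {s2, s4}.
States satisfying A[¬atFloor ∧ ¬requested U ¬requested]: {s2, s4}.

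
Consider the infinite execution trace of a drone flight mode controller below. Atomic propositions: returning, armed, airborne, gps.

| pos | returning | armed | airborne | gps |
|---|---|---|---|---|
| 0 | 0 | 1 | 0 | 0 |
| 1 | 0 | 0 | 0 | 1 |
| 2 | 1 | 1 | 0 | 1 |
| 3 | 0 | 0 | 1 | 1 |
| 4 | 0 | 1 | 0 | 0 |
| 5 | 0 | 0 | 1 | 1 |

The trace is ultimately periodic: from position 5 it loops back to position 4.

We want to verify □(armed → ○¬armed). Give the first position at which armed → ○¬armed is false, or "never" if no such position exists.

never

armed → ○¬armed holds at every position 0..5, and those are all the positions the trace ever visits, so the invariant □(armed → ○¬armed) is never violated.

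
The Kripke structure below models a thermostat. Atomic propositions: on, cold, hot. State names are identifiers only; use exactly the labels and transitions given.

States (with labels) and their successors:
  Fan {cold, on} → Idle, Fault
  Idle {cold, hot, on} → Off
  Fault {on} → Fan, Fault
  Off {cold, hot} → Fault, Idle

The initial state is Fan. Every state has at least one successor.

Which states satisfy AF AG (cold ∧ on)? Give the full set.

States satisfying AG (cold ∧ on): ∅.
States satisfying AF AG (cold ∧ on): ∅.

none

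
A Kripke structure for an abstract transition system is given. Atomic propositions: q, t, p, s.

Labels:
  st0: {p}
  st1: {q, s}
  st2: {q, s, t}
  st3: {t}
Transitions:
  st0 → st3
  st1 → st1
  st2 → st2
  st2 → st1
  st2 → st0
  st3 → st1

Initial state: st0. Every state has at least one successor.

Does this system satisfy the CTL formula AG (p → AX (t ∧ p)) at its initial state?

Violated

States satisfying p → AX (t ∧ p): {st1, st2, st3}.
States satisfying AG (p → AX (t ∧ p)): {st1, st3}.
st0 is reachable from st0 and violates p → AX (t ∧ p), so AG fails at st0.
st0 ∉ Sat(AG (p → AX (t ∧ p))).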